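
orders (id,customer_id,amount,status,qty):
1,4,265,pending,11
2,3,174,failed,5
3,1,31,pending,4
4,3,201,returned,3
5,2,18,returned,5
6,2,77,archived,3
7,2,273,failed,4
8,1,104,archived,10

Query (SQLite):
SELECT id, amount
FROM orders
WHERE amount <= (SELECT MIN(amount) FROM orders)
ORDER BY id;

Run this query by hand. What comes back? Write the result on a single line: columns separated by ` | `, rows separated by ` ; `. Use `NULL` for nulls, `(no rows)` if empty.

5 | 18

Scalar subquery: MIN(amount) over all orders rows = 18.
Keep rows where amount <= that value.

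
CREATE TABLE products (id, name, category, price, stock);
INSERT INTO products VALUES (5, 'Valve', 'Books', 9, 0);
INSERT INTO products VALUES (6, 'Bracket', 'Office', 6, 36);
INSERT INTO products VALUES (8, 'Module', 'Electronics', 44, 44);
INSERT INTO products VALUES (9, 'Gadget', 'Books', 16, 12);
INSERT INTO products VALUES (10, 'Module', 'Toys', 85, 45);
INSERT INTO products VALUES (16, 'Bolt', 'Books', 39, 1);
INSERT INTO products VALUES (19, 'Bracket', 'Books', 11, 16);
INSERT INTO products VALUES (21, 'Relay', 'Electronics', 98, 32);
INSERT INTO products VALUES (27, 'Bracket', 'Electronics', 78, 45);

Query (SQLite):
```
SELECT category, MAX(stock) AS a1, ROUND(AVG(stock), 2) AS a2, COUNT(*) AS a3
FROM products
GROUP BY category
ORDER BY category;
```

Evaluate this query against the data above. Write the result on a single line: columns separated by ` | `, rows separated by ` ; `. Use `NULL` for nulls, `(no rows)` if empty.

Group products by category.
Per group compute: MAX(stock), ROUND(AVG(stock), 2), COUNT(*).
  Books: ids {5, 9, 16, 19} → MAX(stock)=16, ROUND(AVG(stock), 2)=7.25, COUNT(*)=4
  Electronics: ids {8, 21, 27} → MAX(stock)=45, ROUND(AVG(stock), 2)=40.33, COUNT(*)=3
  Office: ids {6} → MAX(stock)=36, ROUND(AVG(stock), 2)=36, COUNT(*)=1
  Toys: ids {10} → MAX(stock)=45, ROUND(AVG(stock), 2)=45, COUNT(*)=1

Books | 16 | 7.25 | 4 ; Electronics | 45 | 40.33 | 3 ; Office | 36 | 36 | 1 ; Toys | 45 | 45 | 1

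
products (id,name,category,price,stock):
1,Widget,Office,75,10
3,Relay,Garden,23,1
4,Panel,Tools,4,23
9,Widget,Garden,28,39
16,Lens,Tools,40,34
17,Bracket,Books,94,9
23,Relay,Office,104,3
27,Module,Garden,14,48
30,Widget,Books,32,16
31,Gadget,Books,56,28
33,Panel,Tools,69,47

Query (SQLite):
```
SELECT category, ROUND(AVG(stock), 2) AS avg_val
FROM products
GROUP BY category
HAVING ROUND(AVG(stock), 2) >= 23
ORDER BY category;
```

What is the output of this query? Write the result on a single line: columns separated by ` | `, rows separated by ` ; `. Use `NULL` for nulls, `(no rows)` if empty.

Partition products by category; compute ROUND(AVG(stock), 2) within each group.
HAVING: keep groups where ROUND(AVG(stock), 2) >= 23.
  Books: ids {17, 30, 31} → ROUND(AVG(stock), 2)=17.67
  Garden: ids {3, 9, 27} → ROUND(AVG(stock), 2)=29.33
  Office: ids {1, 23} → ROUND(AVG(stock), 2)=6.5
  Tools: ids {4, 16, 33} → ROUND(AVG(stock), 2)=34.67

Garden | 29.33 ; Tools | 34.67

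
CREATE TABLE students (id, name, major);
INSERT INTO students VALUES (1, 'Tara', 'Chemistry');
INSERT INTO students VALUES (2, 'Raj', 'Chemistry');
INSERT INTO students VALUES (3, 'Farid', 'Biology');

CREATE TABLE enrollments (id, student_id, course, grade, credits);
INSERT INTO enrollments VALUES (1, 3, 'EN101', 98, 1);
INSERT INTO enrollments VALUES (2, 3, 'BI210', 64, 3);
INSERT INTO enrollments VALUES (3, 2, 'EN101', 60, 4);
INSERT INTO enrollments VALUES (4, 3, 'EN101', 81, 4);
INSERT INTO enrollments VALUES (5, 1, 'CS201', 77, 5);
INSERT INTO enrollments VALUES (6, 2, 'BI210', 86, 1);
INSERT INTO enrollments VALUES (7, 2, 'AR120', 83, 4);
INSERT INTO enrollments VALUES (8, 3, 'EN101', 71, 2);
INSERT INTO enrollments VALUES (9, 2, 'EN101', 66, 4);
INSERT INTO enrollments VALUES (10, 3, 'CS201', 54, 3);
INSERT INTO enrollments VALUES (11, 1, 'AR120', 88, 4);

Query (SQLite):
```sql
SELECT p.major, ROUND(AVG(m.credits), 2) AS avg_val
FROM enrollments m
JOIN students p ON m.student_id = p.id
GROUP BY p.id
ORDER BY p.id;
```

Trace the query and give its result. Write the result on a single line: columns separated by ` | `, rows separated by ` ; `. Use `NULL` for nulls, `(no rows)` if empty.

Join each enrollments row to its students via student_id.
Group joined rows by students.id; compute ROUND(AVG(m.credits), 2) per group.
  1: ids {5, 11} → ROUND(AVG(m.credits), 2)=4.5
  2: ids {3, 6, 7, 9} → ROUND(AVG(m.credits), 2)=3.25
  3: ids {1, 2, 4, 8, 10} → ROUND(AVG(m.credits), 2)=2.6

Chemistry | 4.5 ; Chemistry | 3.25 ; Biology | 2.6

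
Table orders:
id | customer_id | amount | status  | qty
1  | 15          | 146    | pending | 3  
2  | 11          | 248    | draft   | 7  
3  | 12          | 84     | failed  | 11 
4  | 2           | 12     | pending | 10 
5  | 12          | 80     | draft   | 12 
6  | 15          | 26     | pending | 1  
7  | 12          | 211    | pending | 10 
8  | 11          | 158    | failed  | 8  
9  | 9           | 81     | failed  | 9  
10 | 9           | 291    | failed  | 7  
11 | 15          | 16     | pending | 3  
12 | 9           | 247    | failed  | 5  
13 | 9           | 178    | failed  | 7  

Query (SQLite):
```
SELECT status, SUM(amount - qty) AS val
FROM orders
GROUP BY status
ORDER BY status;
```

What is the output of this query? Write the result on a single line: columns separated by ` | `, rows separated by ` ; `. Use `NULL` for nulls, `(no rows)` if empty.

For each row compute amount - qty.
Group by status; take SUM of the expression per group.
  draft: ids {2, 5} → SUM(amount - qty)=309
  failed: ids {3, 8, 9, 10, 12, 13} → SUM(amount - qty)=992
  pending: ids {1, 4, 6, 7, 11} → SUM(amount - qty)=384

draft | 309 ; failed | 992 ; pending | 384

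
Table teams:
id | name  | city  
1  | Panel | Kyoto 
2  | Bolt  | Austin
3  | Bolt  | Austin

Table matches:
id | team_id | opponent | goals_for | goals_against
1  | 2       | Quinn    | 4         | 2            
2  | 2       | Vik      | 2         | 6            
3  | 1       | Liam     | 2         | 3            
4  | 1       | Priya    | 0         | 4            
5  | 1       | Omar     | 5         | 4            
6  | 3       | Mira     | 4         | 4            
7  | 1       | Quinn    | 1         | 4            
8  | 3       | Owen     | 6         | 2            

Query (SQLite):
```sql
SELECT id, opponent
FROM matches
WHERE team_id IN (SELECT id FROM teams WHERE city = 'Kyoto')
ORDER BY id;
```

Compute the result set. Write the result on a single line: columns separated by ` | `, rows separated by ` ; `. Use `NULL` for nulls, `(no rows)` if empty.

3 | Liam ; 4 | Priya ; 5 | Omar ; 7 | Quinn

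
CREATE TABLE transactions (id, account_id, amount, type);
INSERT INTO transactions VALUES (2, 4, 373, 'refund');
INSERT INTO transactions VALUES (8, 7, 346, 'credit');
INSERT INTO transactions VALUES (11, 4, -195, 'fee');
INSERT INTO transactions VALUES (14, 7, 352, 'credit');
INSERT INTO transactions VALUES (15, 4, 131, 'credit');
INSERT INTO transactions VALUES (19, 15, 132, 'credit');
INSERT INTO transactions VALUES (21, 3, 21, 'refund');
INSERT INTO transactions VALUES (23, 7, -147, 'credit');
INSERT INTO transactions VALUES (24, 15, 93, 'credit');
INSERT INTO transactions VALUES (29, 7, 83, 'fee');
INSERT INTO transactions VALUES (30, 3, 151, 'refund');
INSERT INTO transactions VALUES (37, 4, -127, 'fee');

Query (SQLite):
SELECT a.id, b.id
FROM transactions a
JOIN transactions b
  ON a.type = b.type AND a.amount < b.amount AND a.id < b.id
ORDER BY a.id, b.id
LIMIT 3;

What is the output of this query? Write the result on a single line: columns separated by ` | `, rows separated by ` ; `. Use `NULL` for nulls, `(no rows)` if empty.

Pairs (a,b) with same type, a.amount < b.amount, a.id < b.id.
type groups: credit:{8,14,15,19,23,24} fee:{11,29,37} refund:{2,21,30}
Ordered by (a.id, b.id); first 3.

8 | 14 ; 11 | 29 ; 11 | 37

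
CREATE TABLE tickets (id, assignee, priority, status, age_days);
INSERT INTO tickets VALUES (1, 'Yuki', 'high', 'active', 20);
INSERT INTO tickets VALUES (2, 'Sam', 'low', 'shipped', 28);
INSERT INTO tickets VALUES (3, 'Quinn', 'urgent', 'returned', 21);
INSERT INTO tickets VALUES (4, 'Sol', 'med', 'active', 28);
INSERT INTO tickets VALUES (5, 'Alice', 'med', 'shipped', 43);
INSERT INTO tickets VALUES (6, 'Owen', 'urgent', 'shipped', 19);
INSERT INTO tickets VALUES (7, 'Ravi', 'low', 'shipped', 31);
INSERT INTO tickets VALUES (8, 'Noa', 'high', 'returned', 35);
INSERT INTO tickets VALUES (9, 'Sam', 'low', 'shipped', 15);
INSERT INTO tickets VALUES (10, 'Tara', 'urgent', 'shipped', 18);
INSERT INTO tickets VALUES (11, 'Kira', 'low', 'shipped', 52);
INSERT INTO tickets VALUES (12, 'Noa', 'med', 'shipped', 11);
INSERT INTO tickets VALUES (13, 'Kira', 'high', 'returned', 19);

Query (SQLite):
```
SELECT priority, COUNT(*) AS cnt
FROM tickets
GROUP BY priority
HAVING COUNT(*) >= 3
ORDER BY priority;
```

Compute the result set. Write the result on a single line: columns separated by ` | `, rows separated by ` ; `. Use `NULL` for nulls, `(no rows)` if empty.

high | 3 ; low | 4 ; med | 3 ; urgent | 3

Partition tickets by priority; compute COUNT(*) within each group.
HAVING: keep groups with count ≥ 3.
  high: ids {1, 8, 13} → COUNT(*)=3
  low: ids {2, 7, 9, 11} → COUNT(*)=4
  med: ids {4, 5, 12} → COUNT(*)=3
  urgent: ids {3, 6, 10} → COUNT(*)=3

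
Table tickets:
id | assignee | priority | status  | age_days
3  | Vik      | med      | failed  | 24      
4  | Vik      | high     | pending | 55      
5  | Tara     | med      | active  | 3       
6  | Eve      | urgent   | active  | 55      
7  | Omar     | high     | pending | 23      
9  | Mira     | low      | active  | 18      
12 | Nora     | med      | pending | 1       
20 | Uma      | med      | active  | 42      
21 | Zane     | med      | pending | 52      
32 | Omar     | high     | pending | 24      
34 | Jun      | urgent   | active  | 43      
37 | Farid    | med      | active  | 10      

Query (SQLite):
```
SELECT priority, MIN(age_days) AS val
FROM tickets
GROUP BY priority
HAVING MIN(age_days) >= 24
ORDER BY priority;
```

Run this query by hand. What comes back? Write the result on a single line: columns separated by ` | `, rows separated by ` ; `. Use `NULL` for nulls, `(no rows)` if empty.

urgent | 43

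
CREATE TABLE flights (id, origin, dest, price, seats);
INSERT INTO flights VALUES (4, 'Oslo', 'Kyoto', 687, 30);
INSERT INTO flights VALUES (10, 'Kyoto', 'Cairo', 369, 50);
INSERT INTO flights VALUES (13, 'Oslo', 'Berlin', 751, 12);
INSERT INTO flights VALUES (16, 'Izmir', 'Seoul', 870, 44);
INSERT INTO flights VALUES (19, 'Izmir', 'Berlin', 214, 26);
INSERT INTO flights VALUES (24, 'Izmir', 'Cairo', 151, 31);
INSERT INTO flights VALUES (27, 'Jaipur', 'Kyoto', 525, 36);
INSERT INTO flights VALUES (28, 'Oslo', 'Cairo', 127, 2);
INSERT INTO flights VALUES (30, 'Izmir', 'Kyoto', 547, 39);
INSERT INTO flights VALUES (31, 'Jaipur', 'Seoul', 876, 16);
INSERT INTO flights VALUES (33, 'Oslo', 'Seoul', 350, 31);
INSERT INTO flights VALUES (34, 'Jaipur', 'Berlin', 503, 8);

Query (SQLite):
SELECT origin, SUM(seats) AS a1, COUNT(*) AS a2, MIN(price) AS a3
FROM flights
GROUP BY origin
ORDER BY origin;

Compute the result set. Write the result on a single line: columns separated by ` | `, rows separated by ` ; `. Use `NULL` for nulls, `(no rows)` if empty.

Group flights by origin.
Per group compute: SUM(seats), COUNT(*), MIN(price).
  Izmir: ids {16, 19, 24, 30} → SUM(seats)=140, COUNT(*)=4, MIN(price)=151
  Jaipur: ids {27, 31, 34} → SUM(seats)=60, COUNT(*)=3, MIN(price)=503
  Kyoto: ids {10} → SUM(seats)=50, COUNT(*)=1, MIN(price)=369
  Oslo: ids {4, 13, 28, 33} → SUM(seats)=75, COUNT(*)=4, MIN(price)=127

Izmir | 140 | 4 | 151 ; Jaipur | 60 | 3 | 503 ; Kyoto | 50 | 1 | 369 ; Oslo | 75 | 4 | 127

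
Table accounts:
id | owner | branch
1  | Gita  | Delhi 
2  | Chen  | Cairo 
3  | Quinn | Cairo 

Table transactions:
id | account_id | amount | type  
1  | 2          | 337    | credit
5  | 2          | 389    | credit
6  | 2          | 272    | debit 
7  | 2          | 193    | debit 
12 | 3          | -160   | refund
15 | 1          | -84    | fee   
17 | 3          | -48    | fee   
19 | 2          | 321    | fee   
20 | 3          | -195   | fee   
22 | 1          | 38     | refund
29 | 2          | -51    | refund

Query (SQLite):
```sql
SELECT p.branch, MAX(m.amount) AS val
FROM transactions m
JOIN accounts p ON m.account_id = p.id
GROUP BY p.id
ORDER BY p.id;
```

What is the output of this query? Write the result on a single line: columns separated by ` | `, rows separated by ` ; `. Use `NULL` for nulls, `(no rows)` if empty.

Join each transactions row to its accounts via account_id.
Group joined rows by accounts.id; compute MAX(m.amount) per group.
  1: ids {15, 22} → MAX(m.amount)=38
  2: ids {1, 5, 6, 7, 19, 29} → MAX(m.amount)=389
  3: ids {12, 17, 20} → MAX(m.amount)=-48

Delhi | 38 ; Cairo | 389 ; Cairo | -48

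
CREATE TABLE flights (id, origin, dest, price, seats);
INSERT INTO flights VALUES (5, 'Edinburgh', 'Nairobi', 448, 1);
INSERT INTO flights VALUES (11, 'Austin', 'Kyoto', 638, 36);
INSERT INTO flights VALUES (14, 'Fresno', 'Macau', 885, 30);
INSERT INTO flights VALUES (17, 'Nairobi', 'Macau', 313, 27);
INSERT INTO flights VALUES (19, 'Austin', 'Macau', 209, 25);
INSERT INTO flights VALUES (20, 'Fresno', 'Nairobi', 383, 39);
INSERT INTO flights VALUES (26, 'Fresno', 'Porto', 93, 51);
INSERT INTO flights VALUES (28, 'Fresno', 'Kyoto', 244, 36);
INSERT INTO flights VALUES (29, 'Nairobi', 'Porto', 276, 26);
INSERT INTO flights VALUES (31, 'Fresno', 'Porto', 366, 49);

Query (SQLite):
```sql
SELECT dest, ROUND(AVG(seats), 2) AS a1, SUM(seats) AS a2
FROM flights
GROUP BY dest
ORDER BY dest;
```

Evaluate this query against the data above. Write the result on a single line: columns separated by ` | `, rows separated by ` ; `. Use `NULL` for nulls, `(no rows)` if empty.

Kyoto | 36 | 72 ; Macau | 27.33 | 82 ; Nairobi | 20 | 40 ; Porto | 42 | 126

Group flights by dest.
Per group compute: ROUND(AVG(seats), 2), SUM(seats).
  Kyoto: ids {11, 28} → ROUND(AVG(seats), 2)=36, SUM(seats)=72
  Macau: ids {14, 17, 19} → ROUND(AVG(seats), 2)=27.33, SUM(seats)=82
  Nairobi: ids {5, 20} → ROUND(AVG(seats), 2)=20, SUM(seats)=40
  Porto: ids {26, 29, 31} → ROUND(AVG(seats), 2)=42, SUM(seats)=126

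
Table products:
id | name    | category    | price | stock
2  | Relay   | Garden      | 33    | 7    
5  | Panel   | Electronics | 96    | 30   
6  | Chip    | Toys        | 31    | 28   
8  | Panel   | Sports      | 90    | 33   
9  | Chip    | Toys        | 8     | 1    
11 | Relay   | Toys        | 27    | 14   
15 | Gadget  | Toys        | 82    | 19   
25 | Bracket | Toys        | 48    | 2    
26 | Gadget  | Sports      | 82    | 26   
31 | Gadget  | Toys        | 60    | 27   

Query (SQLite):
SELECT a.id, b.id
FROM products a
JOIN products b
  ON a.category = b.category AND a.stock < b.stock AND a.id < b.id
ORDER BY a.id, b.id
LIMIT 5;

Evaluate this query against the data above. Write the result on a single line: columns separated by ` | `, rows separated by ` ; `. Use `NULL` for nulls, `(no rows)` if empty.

9 | 11 ; 9 | 15 ; 9 | 25 ; 9 | 31 ; 11 | 15

Pairs (a,b) with same category, a.stock < b.stock, a.id < b.id.
category groups: Electronics:{5} Garden:{2} Sports:{8,26} Toys:{6,9,11,15,25,31}
Ordered by (a.id, b.id); first 5.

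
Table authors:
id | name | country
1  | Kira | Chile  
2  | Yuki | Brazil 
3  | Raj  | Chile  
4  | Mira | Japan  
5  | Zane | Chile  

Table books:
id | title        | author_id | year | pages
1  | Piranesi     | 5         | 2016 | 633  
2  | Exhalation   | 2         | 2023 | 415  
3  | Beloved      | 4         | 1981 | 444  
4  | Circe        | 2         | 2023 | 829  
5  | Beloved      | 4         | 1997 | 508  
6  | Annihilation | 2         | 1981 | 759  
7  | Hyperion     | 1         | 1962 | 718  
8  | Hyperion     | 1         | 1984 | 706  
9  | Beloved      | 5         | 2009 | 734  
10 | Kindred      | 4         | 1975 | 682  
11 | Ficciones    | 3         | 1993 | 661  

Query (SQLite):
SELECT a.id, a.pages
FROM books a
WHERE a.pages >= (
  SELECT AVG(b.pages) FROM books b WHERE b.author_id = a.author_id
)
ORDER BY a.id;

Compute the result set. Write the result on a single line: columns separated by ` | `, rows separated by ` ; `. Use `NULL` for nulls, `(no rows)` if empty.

For each books row a, compute AVG(pages) over rows sharing a.author_id.
Keep row a if a.pages >= that per-group AVG.
  author_id=1: AVG(pages) = 712.0
  author_id=2: AVG(pages) = 667.666667
  author_id=3: AVG(pages) = 661.0
  author_id=4: AVG(pages) = 544.666667
  author_id=5: AVG(pages) = 683.5

4 | 829 ; 6 | 759 ; 7 | 718 ; 9 | 734 ; 10 | 682 ; 11 | 661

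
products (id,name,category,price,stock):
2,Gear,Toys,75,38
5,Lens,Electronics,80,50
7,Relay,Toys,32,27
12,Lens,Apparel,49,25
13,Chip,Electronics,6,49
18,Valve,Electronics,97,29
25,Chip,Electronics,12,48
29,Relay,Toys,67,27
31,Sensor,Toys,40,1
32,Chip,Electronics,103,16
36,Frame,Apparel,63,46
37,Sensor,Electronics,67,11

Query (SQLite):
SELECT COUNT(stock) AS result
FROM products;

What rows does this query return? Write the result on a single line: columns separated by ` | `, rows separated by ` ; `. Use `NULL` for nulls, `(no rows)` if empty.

All stock values: [38, 50, 27, 25, 49, 29, 48, 27, 1, 16, 46, 11].
COUNT(stock) counts non-NULL values → 12.

12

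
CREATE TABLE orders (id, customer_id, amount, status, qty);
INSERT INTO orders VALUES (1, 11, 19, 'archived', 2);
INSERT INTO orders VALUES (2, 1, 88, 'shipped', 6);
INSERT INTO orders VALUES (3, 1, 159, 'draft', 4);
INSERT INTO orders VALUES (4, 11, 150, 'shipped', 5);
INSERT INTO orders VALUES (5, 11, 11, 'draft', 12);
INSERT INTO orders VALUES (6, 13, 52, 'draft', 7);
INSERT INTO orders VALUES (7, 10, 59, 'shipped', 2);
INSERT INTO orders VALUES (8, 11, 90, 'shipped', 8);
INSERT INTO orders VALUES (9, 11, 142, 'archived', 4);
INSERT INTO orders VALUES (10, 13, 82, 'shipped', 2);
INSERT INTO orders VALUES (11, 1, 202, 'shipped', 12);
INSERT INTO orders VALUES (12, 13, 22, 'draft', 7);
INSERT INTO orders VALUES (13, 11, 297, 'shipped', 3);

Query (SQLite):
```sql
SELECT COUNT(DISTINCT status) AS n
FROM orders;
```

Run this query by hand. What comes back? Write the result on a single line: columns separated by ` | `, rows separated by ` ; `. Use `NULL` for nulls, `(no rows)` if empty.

3

Count distinct non-NULL status values.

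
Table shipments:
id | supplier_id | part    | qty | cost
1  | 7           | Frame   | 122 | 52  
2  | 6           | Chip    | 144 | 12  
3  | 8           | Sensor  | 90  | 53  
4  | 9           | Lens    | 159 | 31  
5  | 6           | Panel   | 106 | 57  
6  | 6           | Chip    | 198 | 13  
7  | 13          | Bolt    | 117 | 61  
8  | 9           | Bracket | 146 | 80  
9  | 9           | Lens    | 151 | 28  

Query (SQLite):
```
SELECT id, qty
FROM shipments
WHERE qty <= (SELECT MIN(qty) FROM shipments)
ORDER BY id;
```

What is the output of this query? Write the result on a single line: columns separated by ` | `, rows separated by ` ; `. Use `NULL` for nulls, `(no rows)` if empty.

3 | 90

Scalar subquery: MIN(qty) over all shipments rows = 90.
Keep rows where qty <= that value.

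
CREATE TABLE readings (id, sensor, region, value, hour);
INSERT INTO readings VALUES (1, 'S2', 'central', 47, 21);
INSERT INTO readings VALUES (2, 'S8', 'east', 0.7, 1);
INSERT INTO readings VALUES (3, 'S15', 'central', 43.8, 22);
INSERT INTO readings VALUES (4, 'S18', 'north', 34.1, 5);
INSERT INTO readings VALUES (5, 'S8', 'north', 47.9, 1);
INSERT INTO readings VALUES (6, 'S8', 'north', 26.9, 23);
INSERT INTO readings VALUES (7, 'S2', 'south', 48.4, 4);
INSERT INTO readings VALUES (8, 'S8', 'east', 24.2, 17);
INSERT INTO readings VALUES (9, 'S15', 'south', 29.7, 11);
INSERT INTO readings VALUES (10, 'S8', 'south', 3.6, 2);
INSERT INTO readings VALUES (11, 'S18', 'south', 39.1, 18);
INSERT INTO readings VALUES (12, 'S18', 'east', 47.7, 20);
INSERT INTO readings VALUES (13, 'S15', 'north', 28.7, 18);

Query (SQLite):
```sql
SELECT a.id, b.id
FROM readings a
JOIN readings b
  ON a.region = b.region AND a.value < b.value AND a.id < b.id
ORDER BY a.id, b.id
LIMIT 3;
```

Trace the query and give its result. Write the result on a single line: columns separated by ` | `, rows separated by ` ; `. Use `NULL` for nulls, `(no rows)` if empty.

Pairs (a,b) with same region, a.value < b.value, a.id < b.id.
region groups: central:{1,3} east:{2,8,12} north:{4,5,6,13} south:{7,9,10,11}
Ordered by (a.id, b.id); first 3.

2 | 8 ; 2 | 12 ; 4 | 5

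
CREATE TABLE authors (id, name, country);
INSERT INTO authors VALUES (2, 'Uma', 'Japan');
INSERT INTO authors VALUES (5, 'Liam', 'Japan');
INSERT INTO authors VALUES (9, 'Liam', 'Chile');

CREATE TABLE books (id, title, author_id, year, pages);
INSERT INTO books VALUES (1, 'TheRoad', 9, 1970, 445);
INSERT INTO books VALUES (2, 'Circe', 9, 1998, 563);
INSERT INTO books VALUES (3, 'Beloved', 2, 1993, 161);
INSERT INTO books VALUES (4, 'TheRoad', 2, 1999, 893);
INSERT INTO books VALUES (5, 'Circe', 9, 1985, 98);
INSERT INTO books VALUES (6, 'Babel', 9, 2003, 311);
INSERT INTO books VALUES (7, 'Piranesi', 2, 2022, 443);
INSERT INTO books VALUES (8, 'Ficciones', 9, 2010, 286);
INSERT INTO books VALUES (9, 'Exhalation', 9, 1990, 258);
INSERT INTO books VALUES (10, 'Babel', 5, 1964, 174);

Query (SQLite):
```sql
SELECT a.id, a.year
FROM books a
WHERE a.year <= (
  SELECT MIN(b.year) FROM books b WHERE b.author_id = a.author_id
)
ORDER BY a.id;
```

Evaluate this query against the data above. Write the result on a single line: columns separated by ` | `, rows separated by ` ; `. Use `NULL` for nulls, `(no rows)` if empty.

For each books row a, compute MIN(year) over rows sharing a.author_id.
Keep row a if a.year <= that per-group MIN.
  author_id=2: MIN(year) = 1993
  author_id=5: MIN(year) = 1964
  author_id=9: MIN(year) = 1970

1 | 1970 ; 3 | 1993 ; 10 | 1964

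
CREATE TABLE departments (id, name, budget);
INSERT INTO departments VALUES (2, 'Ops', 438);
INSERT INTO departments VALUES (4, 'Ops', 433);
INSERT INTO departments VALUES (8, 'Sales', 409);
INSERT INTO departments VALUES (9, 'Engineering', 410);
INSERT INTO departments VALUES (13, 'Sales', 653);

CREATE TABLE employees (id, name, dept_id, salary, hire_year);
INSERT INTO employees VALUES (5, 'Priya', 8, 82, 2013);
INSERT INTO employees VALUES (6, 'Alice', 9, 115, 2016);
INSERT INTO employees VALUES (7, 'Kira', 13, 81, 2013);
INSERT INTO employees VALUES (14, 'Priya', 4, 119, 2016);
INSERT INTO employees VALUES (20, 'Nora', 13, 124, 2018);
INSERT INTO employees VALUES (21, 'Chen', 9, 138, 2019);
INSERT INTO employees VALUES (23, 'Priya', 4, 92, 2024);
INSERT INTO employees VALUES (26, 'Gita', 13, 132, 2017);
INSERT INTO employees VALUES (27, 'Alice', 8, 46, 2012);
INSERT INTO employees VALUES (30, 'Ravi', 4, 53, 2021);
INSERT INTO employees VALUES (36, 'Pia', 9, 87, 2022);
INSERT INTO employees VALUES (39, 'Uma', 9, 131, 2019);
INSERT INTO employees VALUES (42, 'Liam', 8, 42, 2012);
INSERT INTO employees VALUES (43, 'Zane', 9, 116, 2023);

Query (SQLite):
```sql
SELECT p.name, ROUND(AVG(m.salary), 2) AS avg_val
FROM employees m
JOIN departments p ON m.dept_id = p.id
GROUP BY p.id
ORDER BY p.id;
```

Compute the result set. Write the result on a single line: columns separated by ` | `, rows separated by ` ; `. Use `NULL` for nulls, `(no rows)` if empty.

Ops | 88 ; Sales | 56.67 ; Engineering | 117.4 ; Sales | 112.33

Join each employees row to its departments via dept_id.
Group joined rows by departments.id; compute ROUND(AVG(m.salary), 2) per group.
  4: ids {14, 23, 30} → ROUND(AVG(m.salary), 2)=88
  8: ids {5, 27, 42} → ROUND(AVG(m.salary), 2)=56.67
  9: ids {6, 21, 36, 39, 43} → ROUND(AVG(m.salary), 2)=117.4
  13: ids {7, 20, 26} → ROUND(AVG(m.salary), 2)=112.33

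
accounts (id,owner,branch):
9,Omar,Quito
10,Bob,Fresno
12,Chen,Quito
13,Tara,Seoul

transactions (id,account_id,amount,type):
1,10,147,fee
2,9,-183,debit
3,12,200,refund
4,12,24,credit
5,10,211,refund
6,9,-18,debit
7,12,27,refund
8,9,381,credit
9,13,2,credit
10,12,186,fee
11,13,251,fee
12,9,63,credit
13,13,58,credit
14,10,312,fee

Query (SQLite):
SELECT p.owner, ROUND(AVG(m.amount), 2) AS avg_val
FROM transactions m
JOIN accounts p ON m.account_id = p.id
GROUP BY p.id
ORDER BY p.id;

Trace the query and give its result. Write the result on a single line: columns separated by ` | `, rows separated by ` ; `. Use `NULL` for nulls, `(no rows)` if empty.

Omar | 60.75 ; Bob | 223.33 ; Chen | 109.25 ; Tara | 103.67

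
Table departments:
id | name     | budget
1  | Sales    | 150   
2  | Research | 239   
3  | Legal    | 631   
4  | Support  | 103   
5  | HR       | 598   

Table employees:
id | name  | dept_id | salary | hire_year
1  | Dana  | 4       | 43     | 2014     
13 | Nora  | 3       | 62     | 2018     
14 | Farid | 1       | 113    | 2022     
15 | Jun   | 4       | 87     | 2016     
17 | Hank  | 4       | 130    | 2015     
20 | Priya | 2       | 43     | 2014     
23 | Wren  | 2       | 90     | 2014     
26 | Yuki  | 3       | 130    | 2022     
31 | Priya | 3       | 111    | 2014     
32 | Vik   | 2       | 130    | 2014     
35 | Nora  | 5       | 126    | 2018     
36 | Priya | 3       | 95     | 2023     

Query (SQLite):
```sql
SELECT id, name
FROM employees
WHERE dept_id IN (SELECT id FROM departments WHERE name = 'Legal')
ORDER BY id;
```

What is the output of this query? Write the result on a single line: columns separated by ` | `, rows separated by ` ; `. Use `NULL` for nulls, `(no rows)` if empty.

Inner query: departments.id where name = 'Legal'.
Outer: keep employees rows whose dept_id is in that set.
Inner query → {3}

13 | Nora ; 26 | Yuki ; 31 | Priya ; 36 | Priya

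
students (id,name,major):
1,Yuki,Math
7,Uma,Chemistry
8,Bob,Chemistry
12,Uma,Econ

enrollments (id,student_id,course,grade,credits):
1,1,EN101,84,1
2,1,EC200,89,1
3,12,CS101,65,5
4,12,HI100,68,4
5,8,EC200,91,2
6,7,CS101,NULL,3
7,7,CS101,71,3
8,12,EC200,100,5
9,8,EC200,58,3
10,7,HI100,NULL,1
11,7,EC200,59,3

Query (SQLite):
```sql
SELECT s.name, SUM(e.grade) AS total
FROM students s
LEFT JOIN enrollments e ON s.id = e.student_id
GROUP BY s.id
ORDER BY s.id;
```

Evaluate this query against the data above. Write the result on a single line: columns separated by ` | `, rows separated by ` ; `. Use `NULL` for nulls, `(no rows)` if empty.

Yuki | 173 ; Uma | 130 ; Bob | 149 ; Uma | 233

LEFT JOIN keeps every students row; unmatched ones get NULL for enrollments columns.
Group by students.id and compute SUM(e.grade). SUM over an all-NULL group is NULL.
  1: ids {1, 2} → SUM(e.grade)=173
  7: ids {6, 7, 10, 11} → SUM(e.grade)=130
  8: ids {5, 9} → SUM(e.grade)=149
  12: ids {3, 4, 8} → SUM(e.grade)=233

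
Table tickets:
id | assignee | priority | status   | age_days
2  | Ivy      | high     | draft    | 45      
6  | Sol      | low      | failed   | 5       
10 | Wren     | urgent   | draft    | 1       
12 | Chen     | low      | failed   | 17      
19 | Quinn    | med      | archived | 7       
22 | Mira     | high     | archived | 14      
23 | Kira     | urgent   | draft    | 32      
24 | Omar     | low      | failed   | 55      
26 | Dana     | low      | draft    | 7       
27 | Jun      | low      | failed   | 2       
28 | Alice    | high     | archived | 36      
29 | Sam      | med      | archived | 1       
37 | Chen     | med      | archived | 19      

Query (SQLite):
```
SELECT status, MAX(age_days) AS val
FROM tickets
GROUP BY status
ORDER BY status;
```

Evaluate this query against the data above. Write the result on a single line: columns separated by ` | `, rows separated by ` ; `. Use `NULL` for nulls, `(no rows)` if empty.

Partition tickets by status; compute MAX(age_days) within each group.
  archived: ids {19, 22, 28, 29, 37} → MAX(age_days)=36
  draft: ids {2, 10, 23, 26} → MAX(age_days)=45
  failed: ids {6, 12, 24, 27} → MAX(age_days)=55

archived | 36 ; draft | 45 ; failed | 55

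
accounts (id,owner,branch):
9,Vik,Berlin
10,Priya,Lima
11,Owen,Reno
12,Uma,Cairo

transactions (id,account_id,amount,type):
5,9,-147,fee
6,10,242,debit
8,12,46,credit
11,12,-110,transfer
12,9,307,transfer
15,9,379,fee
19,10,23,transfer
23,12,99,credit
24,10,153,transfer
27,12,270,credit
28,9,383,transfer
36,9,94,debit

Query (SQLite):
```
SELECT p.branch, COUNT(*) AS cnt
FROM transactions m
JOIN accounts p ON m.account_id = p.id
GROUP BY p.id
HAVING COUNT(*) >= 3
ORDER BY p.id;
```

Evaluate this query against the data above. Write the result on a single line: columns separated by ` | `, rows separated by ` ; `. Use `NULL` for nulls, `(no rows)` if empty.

Join each transactions row to its accounts via account_id.
Group joined rows by accounts.id; compute COUNT(*) per group.
HAVING: keep groups with count ≥ 3.
  9: ids {5, 12, 15, 28, 36} → COUNT(*)=5
  10: ids {6, 19, 24} → COUNT(*)=3
  12: ids {8, 11, 23, 27} → COUNT(*)=4

Berlin | 5 ; Lima | 3 ; Cairo | 4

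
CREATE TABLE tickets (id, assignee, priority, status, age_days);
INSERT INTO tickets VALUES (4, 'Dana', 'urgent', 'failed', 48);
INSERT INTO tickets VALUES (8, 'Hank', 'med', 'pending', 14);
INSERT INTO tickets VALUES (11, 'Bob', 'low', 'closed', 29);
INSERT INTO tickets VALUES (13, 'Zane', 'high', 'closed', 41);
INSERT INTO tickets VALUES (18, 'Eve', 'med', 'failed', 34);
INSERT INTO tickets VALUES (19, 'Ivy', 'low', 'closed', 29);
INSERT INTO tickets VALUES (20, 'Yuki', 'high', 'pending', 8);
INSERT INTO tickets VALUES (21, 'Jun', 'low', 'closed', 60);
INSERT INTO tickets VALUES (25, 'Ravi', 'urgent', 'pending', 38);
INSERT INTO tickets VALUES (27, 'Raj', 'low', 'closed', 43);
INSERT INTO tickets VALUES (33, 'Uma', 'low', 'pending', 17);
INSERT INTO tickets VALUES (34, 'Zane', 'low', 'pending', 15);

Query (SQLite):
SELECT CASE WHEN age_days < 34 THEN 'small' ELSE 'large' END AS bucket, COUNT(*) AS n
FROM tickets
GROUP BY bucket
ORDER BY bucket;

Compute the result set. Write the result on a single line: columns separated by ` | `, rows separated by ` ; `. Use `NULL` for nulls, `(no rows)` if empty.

large | 6 ; small | 6

Bucket rows by age_days < 34 → 'small' else 'large'; count each bucket.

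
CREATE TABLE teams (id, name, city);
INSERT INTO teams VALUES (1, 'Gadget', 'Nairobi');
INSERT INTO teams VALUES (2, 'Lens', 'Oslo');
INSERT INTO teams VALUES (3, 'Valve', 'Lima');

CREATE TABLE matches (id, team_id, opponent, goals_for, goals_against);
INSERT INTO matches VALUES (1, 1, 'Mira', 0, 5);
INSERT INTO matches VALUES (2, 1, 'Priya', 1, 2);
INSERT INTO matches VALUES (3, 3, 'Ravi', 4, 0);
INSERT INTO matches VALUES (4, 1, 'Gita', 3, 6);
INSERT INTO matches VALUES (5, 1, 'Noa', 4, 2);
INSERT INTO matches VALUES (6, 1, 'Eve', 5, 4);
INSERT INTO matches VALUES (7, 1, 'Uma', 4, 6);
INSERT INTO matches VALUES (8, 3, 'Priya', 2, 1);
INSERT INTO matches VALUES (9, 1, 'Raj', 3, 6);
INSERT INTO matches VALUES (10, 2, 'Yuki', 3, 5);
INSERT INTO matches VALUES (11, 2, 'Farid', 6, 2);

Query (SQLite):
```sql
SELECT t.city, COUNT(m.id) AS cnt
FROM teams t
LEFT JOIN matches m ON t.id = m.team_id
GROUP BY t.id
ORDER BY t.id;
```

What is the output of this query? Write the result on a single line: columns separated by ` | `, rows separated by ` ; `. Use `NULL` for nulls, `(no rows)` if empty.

LEFT JOIN keeps every teams row; unmatched ones get NULL for matches columns.
Group by teams.id and compute COUNT(m.id). COUNT(col) of an all-NULL group is 0.
  1: ids {1, 2, 4, 5, 6, 7, 9} → COUNT(m.id)=7
  2: ids {10, 11} → COUNT(m.id)=2
  3: ids {3, 8} → COUNT(m.id)=2

Nairobi | 7 ; Oslo | 2 ; Lima | 2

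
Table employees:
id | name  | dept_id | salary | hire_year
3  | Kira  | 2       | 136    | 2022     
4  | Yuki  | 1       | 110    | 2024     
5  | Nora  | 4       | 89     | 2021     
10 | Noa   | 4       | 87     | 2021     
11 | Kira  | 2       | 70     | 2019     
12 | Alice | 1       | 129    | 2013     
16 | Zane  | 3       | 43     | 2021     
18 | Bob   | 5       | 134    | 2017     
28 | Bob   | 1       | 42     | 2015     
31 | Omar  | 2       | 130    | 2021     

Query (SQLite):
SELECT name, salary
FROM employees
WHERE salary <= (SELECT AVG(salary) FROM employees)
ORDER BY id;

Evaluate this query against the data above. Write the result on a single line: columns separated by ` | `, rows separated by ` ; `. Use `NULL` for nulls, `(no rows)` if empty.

Scalar subquery: AVG(salary) over all employees rows = 97.0.
Keep rows where salary <= that value.

Nora | 89 ; Noa | 87 ; Kira | 70 ; Zane | 43 ; Bob | 42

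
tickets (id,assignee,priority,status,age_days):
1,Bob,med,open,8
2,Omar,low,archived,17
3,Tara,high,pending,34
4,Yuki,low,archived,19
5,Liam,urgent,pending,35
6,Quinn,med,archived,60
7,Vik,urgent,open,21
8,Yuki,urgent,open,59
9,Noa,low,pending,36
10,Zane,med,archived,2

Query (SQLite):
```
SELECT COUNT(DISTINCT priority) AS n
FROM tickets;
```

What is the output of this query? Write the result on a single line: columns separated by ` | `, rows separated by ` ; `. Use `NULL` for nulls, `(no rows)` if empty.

4

Count distinct non-NULL priority values.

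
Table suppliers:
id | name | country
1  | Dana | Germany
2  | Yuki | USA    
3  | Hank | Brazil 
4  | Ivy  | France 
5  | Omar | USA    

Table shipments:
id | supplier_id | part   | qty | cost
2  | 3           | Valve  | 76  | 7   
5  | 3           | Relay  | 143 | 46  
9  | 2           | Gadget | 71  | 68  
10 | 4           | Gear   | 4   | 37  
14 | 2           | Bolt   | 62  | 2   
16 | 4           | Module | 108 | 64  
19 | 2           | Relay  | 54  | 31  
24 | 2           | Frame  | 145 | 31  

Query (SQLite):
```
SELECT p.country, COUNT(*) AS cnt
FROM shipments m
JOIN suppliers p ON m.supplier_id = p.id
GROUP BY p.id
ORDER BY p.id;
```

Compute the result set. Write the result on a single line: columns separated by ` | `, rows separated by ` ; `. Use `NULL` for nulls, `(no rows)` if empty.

USA | 4 ; Brazil | 2 ; France | 2

Join each shipments row to its suppliers via supplier_id.
Group joined rows by suppliers.id; compute COUNT(*) per group.
  2: ids {9, 14, 19, 24} → COUNT(*)=4
  3: ids {2, 5} → COUNT(*)=2
  4: ids {10, 16} → COUNT(*)=2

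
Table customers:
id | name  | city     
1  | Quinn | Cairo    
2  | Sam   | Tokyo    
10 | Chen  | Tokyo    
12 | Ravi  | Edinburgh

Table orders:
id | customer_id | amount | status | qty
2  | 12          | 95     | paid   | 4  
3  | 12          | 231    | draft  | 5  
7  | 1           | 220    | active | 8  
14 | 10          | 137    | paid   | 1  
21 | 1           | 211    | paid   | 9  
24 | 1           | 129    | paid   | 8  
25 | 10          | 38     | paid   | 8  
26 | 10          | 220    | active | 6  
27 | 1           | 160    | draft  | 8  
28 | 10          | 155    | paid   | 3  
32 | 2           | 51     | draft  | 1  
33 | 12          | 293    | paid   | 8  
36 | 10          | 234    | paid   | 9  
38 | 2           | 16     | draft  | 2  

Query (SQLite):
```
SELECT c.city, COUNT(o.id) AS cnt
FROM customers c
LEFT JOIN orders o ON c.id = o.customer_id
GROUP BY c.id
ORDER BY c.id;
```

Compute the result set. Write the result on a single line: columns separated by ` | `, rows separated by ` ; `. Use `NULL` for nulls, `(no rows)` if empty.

LEFT JOIN keeps every customers row; unmatched ones get NULL for orders columns.
Group by customers.id and compute COUNT(o.id). COUNT(col) of an all-NULL group is 0.
  1: ids {7, 21, 24, 27} → COUNT(o.id)=4
  2: ids {32, 38} → COUNT(o.id)=2
  10: ids {14, 25, 26, 28, 36} → COUNT(o.id)=5
  12: ids {2, 3, 33} → COUNT(o.id)=3

Cairo | 4 ; Tokyo | 2 ; Tokyo | 5 ; Edinburgh | 3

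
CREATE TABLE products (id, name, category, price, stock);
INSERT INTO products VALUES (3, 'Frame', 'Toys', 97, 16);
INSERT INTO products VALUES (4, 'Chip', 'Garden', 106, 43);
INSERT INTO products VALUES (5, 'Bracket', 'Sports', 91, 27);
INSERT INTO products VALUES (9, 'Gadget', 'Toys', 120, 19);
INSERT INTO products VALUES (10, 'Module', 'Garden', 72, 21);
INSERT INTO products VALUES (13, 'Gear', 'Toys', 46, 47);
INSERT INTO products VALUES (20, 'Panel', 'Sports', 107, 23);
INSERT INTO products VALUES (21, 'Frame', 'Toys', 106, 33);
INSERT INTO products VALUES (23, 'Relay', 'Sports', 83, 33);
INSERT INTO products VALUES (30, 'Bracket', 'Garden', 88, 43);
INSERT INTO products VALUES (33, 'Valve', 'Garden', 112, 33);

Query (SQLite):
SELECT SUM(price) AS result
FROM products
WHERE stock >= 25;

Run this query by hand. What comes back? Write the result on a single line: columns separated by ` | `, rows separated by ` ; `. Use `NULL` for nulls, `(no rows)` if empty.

Rows where stock >= 25 → price values: [106, 91, 46, 106, 83, 88, 112].
SUM of non-NULL values = 632.

632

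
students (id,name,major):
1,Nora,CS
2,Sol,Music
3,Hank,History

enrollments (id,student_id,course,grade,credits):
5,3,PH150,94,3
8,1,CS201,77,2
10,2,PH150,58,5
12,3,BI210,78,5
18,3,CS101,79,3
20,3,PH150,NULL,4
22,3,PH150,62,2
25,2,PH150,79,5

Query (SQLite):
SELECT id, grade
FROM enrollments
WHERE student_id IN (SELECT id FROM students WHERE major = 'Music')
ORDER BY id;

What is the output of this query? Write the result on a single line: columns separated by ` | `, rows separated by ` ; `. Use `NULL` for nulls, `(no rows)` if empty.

Inner query: students.id where major = 'Music'.
Outer: keep enrollments rows whose student_id is in that set.
Inner query → {2}

10 | 58 ; 25 | 79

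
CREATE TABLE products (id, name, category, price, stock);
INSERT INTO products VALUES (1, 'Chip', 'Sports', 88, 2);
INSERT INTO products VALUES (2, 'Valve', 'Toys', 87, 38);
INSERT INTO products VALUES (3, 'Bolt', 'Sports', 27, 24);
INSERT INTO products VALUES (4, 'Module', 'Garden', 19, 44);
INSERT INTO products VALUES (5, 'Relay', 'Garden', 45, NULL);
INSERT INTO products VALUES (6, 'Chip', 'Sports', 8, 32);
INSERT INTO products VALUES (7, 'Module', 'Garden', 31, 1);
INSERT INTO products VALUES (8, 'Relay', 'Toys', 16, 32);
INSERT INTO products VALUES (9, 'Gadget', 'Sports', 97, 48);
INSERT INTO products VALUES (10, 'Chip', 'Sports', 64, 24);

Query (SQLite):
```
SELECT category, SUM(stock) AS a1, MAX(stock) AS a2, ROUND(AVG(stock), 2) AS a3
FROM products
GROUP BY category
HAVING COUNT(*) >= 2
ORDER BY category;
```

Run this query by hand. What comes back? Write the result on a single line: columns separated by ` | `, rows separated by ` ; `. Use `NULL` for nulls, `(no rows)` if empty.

Group products by category.
Per group compute: SUM(stock), MAX(stock), ROUND(AVG(stock), 2).
HAVING: drop groups with fewer than 2 rows.
  Garden: ids {4, 5, 7} → SUM(stock)=45, MAX(stock)=44, ROUND(AVG(stock), 2)=22.5
  Sports: ids {1, 3, 6, 9, 10} → SUM(stock)=130, MAX(stock)=48, ROUND(AVG(stock), 2)=26
  Toys: ids {2, 8} → SUM(stock)=70, MAX(stock)=38, ROUND(AVG(stock), 2)=35

Garden | 45 | 44 | 22.5 ; Sports | 130 | 48 | 26 ; Toys | 70 | 38 | 35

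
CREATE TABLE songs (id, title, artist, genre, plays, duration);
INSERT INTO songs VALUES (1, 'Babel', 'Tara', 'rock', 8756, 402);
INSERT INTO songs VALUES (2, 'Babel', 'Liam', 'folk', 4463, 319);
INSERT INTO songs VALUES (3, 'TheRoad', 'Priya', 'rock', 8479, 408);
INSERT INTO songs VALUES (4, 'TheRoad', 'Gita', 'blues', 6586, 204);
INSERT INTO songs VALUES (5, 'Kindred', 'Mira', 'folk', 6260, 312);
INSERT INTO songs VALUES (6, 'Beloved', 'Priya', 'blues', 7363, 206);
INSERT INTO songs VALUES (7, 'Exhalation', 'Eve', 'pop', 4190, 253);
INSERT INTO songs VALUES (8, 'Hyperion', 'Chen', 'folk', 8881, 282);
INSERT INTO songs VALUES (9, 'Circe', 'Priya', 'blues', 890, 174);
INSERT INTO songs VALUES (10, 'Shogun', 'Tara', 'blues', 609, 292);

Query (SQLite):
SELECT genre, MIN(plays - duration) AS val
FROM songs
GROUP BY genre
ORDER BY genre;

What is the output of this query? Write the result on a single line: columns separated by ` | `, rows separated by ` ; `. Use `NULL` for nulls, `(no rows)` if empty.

For each row compute plays - duration.
Group by genre; take MIN of the expression per group.
  blues: ids {4, 6, 9, 10} → MIN(plays - duration)=317
  folk: ids {2, 5, 8} → MIN(plays - duration)=4144
  pop: ids {7} → MIN(plays - duration)=3937
  rock: ids {1, 3} → MIN(plays - duration)=8071

blues | 317 ; folk | 4144 ; pop | 3937 ; rock | 8071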